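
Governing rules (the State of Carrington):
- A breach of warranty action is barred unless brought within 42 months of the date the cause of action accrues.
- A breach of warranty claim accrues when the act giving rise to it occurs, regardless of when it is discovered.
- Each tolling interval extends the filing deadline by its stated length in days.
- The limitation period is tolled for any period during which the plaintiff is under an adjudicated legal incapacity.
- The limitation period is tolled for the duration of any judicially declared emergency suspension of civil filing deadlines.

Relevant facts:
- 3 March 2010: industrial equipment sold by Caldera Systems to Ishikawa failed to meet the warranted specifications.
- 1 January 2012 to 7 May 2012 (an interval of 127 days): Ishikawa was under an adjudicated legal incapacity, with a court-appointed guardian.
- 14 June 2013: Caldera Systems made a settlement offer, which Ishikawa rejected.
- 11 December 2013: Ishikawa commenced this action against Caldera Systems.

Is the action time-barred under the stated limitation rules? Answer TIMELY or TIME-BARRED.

TIMELY

The cause of action accrued on 3 March 2010, the date of the act.
The untolled deadline — 42 months after 3 March 2010 — is 3 September 2013.
Because the plaintiff's legal incapacity ran from 1 January 2012 to 7 May 2012, the deadline is extended by 127 days to 8 January 2014.
None of the other events listed affects the running of the period under the stated rules.
The 11 December 2013 filing precedes the 8 January 2014 deadline; the claim is timely.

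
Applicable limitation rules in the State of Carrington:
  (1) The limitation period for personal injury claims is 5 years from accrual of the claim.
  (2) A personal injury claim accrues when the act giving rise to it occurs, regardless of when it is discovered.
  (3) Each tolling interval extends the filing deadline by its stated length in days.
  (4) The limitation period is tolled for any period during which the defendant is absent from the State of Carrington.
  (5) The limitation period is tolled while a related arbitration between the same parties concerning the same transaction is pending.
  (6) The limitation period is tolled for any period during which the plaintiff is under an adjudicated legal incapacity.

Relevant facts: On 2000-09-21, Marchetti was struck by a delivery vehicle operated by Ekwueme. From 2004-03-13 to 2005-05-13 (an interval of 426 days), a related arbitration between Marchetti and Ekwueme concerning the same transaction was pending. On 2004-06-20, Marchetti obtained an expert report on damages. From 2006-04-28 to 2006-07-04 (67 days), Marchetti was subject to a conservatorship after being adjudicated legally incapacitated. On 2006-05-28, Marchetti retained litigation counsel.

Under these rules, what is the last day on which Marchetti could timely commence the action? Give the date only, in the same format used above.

2007-01-27

The claim accrued on 2000-09-21, when the wrongful act occurred.
5 years from 2000-09-21 is 2005-09-21.
The pending related arbitration from 2004-03-13 to 2005-05-13 tolled the period for 426 days, extending the deadline to 2006-11-21.
The plaintiff's legal incapacity from 2006-04-28 to 2006-07-04 tolled the period for 67 days, extending the deadline to 2007-01-27.
Nothing else in the chronology tolls or restarts the period.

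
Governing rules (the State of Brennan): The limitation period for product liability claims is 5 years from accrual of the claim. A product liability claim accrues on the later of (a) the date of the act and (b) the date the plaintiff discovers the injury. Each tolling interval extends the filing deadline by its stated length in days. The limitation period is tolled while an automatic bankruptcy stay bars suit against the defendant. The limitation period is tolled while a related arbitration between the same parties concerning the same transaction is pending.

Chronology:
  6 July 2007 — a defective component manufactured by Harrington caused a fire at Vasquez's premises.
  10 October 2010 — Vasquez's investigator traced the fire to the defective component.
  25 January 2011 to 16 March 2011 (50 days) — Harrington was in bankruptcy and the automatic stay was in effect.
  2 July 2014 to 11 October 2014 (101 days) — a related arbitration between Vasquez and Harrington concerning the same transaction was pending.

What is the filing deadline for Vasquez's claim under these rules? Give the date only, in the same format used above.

9 March 2016

The claim accrued on 10 October 2010 — the later of the 6 July 2007 act and the 10 October 2010 discovery.
Adding the 5 years base period to 10 October 2010 gives a deadline of 10 October 2015, before any tolling.
The period was tolled for 50 days by the automatic bankruptcy stay (25 January 2011 to 16 March 2011), pushing the deadline to 29 November 2015.
The period was tolled for 101 days by the pending related arbitration (2 July 2014 to 11 October 2014), pushing the deadline to 9 March 2016.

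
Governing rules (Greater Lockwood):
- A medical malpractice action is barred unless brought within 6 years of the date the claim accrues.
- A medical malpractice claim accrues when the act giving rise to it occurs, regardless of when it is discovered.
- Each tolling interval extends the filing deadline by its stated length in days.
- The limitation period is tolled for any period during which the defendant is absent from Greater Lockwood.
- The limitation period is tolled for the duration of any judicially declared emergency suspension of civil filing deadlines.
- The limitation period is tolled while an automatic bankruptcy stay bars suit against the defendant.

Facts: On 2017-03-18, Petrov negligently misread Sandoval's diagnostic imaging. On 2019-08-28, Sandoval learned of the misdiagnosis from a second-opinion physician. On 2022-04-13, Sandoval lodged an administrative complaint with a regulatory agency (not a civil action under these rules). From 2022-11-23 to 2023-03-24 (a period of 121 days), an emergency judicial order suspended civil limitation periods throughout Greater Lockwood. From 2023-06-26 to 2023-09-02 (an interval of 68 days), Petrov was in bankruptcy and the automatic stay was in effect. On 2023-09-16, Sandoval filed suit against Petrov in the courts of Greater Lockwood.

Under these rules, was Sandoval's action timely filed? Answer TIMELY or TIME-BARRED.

TIMELY

Because the rule ties accrual to occurrence, the claim accrued on 2017-03-18, not on the 2019-08-28 discovery date.
6 years from 2017-03-18 is 2023-03-18.
The emergency suspension of filing deadlines from 2022-11-23 to 2023-03-24 tolled the period for 121 days, extending the deadline to 2023-07-17.
The automatic bankruptcy stay from 2023-06-26 to 2023-09-02 tolled the period for 68 days, extending the deadline to 2023-09-23.
Nothing else in the chronology tolls or restarts the period.
Filing on 2023-09-16 beat the 2023-09-23 deadline — the action is timely.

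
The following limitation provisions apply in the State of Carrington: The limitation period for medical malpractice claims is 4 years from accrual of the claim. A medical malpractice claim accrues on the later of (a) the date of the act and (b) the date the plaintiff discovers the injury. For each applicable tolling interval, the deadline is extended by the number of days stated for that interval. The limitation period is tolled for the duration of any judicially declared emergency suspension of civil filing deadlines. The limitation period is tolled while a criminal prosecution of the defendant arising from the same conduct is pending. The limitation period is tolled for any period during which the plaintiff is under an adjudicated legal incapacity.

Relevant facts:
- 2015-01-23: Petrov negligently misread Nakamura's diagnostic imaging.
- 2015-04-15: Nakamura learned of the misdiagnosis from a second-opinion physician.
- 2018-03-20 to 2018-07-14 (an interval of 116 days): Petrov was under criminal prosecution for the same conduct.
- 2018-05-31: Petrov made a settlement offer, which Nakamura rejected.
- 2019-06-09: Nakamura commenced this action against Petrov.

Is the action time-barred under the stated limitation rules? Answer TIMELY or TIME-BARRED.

TIMELY

The claim accrued on 2015-04-15 — the later of the 2015-01-23 act and the 2015-04-15 discovery.
4 years from 2015-04-15 is 2019-04-15.
The pending criminal prosecution from 2018-03-20 to 2018-07-14 tolled the period for 116 days, extending the deadline to 2019-08-09.
Nothing else in the chronology tolls or restarts the period.
Nakamura filed on 2019-06-09, before the 2019-08-09 deadline, so the action is timely.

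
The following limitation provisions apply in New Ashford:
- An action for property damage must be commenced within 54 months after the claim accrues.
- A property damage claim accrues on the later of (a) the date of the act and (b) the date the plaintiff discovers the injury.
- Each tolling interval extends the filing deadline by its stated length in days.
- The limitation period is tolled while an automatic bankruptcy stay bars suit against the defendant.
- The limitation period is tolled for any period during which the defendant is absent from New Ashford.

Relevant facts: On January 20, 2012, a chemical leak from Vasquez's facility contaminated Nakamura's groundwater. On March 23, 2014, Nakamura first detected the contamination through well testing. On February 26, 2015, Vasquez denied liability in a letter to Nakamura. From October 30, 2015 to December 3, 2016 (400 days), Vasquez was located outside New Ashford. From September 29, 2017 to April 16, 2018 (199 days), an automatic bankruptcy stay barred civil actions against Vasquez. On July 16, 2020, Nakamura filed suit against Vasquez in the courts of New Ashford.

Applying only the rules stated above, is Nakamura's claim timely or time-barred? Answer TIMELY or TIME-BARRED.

The claim accrued on March 23, 2014 — the later of the January 20, 2012 act and the March 23, 2014 discovery.
54 months from March 23, 2014 is September 23, 2018.
The period was tolled for 400 days by the defendant's absence from the jurisdiction (October 30, 2015 to December 3, 2016), pushing the deadline to October 28, 2019.
Because the automatic bankruptcy stay ran from September 29, 2017 to April 16, 2018, the deadline is extended by 199 days to May 14, 2020.
Nothing else in the chronology tolls or restarts the period.
The July 16, 2020 filing falls after the May 14, 2020 deadline; the claim is time-barred.

TIME-BARRED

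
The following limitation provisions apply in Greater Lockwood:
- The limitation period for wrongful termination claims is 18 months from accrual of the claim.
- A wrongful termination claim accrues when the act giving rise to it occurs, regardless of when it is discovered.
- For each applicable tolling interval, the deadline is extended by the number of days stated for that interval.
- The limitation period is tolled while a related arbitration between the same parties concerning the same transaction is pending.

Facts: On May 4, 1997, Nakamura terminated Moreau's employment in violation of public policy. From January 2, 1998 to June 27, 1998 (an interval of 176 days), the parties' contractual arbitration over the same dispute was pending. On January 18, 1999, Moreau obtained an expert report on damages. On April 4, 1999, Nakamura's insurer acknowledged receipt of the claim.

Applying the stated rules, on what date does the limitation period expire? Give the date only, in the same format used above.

April 29, 1999

The limitation period began to run on May 4, 1997.
Adding the 18 months base period to May 4, 1997 gives a deadline of November 4, 1998, before any tolling.
Because the pending related arbitration ran from January 2, 1998 to June 27, 1998, the deadline is extended by 176 days to April 29, 1999.
None of the other events listed affects the running of the period under the stated rules.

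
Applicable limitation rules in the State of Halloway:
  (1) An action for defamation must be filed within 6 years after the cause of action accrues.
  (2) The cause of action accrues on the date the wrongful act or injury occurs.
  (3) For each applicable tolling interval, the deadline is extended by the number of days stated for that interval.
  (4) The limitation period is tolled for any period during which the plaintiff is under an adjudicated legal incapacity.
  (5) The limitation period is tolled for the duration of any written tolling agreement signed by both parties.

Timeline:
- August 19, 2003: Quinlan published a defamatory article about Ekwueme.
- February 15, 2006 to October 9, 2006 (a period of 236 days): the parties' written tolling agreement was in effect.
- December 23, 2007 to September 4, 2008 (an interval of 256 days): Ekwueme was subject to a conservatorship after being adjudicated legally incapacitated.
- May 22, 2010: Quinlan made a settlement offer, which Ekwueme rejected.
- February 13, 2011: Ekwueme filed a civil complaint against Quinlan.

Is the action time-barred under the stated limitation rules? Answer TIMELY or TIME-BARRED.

TIME-BARRED

The limitation period began to run on August 19, 2003.
6 years from August 19, 2003 is August 19, 2009.
The written tolling agreement from February 15, 2006 to October 9, 2006 tolled the period for 236 days, extending the deadline to April 12, 2010.
Because the plaintiff's legal incapacity ran from December 23, 2007 to September 4, 2008, the deadline is extended by 256 days to December 24, 2010.
The other events in the timeline have no effect on the limitation period under the stated rules.
The February 13, 2011 filing falls after the December 24, 2010 deadline; the claim is time-barred.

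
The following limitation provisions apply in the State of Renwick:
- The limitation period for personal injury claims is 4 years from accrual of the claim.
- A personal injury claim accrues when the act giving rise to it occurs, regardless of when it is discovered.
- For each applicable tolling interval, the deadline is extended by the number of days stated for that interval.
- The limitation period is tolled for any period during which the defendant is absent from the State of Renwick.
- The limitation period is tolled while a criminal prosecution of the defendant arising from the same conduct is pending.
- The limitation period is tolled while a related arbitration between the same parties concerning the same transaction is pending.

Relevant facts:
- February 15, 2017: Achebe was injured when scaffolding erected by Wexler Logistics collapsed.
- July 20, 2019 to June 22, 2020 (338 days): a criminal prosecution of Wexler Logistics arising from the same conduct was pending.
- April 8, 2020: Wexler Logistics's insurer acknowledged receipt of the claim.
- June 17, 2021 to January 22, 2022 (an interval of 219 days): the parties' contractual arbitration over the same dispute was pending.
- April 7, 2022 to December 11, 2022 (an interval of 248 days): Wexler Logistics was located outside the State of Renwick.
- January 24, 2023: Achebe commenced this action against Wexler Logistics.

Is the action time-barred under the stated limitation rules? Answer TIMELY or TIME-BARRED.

TIMELY

The claim accrued on February 15, 2017, the date of the act.
4 years from February 15, 2017 is February 15, 2021.
The period was tolled for 338 days by the pending criminal prosecution (July 20, 2019 to June 22, 2020), pushing the deadline to January 19, 2022.
Because the pending related arbitration ran from June 17, 2021 to January 22, 2022, the deadline is extended by 219 days to August 26, 2022.
The defendant's absence from the jurisdiction from April 7, 2022 to December 11, 2022 tolled the period for 248 days, extending the deadline to May 1, 2023.
None of the other events listed affects the running of the period under the stated rules.
Filing on January 24, 2023 beat the May 1, 2023 deadline — the action is timely.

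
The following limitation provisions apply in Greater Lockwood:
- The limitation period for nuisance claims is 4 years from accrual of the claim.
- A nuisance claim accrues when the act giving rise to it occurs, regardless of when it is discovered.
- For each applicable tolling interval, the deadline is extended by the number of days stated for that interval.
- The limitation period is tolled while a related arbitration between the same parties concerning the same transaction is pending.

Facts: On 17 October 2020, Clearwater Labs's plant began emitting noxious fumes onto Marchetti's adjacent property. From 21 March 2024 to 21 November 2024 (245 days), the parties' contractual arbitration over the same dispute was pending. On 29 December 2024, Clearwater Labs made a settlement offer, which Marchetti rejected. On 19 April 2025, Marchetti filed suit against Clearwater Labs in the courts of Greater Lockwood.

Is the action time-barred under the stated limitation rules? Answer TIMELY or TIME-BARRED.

TIMELY

The claim accrued on 17 October 2020, when the wrongful act occurred.
4 years from 17 October 2020 is 17 October 2024.
The period was tolled for 245 days by the pending related arbitration (21 March 2024 to 21 November 2024), pushing the deadline to 19 June 2025.
None of the other events listed affects the running of the period under the stated rules.
Filing on 19 April 2025 beat the 19 June 2025 deadline — the action is timely.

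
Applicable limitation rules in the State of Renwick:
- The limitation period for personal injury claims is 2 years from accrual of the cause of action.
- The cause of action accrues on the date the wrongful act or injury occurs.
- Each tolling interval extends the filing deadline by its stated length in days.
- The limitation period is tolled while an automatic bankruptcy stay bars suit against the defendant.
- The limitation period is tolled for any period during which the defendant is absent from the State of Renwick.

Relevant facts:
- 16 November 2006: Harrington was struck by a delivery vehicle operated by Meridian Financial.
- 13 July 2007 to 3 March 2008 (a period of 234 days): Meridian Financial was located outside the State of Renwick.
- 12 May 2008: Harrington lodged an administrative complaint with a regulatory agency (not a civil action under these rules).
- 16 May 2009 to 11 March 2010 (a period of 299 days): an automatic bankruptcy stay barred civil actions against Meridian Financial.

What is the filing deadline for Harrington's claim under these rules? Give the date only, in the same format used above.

3 May 2010

The cause of action accrued on 16 November 2006, the date of the act.
The untolled deadline — 2 years after 16 November 2006 — is 16 November 2008.
Because the defendant's absence from the jurisdiction ran from 13 July 2007 to 3 March 2008, the deadline is extended by 234 days to 8 July 2009.
The automatic bankruptcy stay from 16 May 2009 to 11 March 2010 tolled the period for 299 days, extending the deadline to 3 May 2010.
None of the other events listed affects the running of the period under the stated rules.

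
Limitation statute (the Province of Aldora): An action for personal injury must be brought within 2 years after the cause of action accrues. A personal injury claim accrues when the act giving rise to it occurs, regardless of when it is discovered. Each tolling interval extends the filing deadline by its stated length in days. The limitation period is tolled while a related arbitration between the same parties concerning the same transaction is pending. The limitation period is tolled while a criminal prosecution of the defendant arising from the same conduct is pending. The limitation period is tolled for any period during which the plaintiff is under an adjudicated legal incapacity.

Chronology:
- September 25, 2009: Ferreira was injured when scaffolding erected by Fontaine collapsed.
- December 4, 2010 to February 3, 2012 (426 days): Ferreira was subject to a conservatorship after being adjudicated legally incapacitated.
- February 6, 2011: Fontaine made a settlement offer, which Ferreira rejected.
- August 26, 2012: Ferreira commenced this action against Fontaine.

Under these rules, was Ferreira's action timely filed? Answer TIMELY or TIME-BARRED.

TIMELY

The claim accrued on September 25, 2009, when the wrongful act occurred.
2 years from September 25, 2009 is September 25, 2011.
Because the plaintiff's legal incapacity ran from December 4, 2010 to February 3, 2012, the deadline is extended by 426 days to November 24, 2012.
Nothing else in the chronology tolls or restarts the period.
Ferreira filed on August 26, 2012, before the November 24, 2012 deadline, so the action is timely.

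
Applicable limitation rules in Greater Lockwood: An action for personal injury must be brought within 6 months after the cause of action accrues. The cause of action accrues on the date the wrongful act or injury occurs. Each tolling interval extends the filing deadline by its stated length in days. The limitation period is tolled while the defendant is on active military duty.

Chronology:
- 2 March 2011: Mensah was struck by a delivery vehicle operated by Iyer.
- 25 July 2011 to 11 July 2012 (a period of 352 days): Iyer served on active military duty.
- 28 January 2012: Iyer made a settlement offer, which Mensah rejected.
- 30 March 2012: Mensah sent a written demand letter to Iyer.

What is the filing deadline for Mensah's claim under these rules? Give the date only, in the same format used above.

The cause of action accrued on 2 March 2011, the date of the act.
6 months from 2 March 2011 is 2 September 2011.
The defendant's active military service from 25 July 2011 to 11 July 2012 tolled the period for 352 days, extending the deadline to 19 August 2012.
Nothing else in the chronology tolls or restarts the period.

19 August 2012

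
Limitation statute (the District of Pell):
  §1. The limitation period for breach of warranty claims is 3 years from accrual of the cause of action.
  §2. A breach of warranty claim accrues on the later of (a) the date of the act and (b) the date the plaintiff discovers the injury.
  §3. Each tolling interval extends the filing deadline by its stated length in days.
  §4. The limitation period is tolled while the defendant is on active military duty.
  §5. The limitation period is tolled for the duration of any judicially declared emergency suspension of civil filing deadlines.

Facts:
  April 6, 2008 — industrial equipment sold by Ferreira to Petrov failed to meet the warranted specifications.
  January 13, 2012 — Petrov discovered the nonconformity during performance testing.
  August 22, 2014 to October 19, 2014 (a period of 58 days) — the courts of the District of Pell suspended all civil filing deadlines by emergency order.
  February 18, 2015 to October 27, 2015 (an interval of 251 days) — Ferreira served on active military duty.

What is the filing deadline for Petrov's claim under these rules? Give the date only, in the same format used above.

Taking the later of the act (April 6, 2008) and discovery (January 13, 2012), the claim accrued on January 13, 2012.
Adding the 3 years base period to January 13, 2012 gives a deadline of January 13, 2015, before any tolling.
The period was tolled for 58 days by the emergency suspension of filing deadlines (August 22, 2014 to October 19, 2014), pushing the deadline to March 12, 2015.
Because the defendant's active military service ran from February 18, 2015 to October 27, 2015, the deadline is extended by 251 days to November 18, 2015.

November 18, 2015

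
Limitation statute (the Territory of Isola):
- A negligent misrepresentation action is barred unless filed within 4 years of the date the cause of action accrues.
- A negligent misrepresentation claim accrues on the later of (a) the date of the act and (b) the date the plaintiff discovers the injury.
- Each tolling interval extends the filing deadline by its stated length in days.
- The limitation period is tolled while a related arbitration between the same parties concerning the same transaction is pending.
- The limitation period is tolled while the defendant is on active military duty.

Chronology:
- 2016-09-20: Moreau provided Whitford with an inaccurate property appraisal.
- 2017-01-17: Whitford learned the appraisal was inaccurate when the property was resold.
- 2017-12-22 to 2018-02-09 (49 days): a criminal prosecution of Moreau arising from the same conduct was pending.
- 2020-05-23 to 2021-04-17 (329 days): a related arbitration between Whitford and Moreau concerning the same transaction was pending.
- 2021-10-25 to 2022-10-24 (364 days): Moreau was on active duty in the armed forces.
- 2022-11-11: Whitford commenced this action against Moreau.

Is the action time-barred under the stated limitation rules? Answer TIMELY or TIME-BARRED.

TIMELY

The claim accrued on 2017-01-17 — the later of the 2016-09-20 act and the 2017-01-17 discovery.
Adding the 4 years base period to 2017-01-17 gives a deadline of 2021-01-17, before any tolling.
The pending related arbitration from 2020-05-23 to 2021-04-17 tolled the period for 329 days, extending the deadline to 2021-12-12.
The defendant's active military service from 2021-10-25 to 2022-10-24 tolled the period for 364 days, extending the deadline to 2022-12-11.
Although a criminal prosecution ran from 2017-12-22 to 2018-02-09, the stated rules do not make that a tolling event, so it is disregarded.
Whitford filed on 2022-11-11, before the 2022-12-11 deadline, so the action is timely.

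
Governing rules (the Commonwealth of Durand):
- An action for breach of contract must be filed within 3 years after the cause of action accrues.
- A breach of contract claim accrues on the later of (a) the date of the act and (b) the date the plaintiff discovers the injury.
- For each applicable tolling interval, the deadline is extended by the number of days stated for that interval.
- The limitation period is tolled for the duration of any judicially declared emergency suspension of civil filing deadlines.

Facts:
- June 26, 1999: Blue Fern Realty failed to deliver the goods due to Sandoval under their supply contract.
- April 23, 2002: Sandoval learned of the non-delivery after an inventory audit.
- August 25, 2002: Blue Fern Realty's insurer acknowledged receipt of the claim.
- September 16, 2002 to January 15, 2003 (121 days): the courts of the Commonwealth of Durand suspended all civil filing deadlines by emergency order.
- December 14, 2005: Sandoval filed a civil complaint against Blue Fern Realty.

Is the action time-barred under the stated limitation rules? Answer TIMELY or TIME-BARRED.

Taking the later of the act (June 26, 1999) and discovery (April 23, 2002), the claim accrued on April 23, 2002.
Adding the 3 years base period to April 23, 2002 gives a deadline of April 23, 2005, before any tolling.
The emergency suspension of filing deadlines from September 16, 2002 to January 15, 2003 tolled the period for 121 days, extending the deadline to August 22, 2005.
The other events in the timeline have no effect on the limitation period under the stated rules.
The December 14, 2005 filing falls after the August 22, 2005 deadline; the claim is time-barred.

TIME-BARRED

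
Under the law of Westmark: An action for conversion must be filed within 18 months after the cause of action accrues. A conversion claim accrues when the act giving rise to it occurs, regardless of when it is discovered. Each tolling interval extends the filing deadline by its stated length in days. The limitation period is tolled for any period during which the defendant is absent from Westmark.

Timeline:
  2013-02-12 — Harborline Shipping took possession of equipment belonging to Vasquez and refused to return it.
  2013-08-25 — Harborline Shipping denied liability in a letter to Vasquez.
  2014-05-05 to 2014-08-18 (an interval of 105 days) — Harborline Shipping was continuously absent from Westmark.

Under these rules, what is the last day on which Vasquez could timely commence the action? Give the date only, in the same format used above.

The claim accrued on 2013-02-12, when the wrongful act occurred.
18 months from 2013-02-12 is 2014-08-12.
The period was tolled for 105 days by the defendant's absence from the jurisdiction (2014-05-05 to 2014-08-18), pushing the deadline to 2014-11-25.
None of the other events listed affects the running of the period under the stated rules.

2014-11-25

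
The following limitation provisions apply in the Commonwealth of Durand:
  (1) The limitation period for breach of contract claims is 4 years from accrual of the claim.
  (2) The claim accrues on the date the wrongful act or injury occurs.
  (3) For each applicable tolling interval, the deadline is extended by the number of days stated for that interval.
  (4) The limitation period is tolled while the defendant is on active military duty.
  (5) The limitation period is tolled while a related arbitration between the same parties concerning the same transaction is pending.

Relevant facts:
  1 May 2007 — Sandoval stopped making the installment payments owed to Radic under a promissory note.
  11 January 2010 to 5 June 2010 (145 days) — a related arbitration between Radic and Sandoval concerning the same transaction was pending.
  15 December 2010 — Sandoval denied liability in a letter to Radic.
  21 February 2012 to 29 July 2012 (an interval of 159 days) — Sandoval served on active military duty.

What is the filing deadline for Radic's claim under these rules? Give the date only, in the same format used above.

23 September 2011

The claim accrued on 1 May 2007, when the wrongful act occurred.
The untolled deadline — 4 years after 1 May 2007 — is 1 May 2011.
The period was tolled for 145 days by the pending related arbitration (11 January 2010 to 5 June 2010), pushing the deadline to 23 September 2011.
By the time the defendant's active military service began on 21 February 2012, the limitation period had already expired on 23 September 2011; that interval cannot revive it.
Nothing else in the chronology tolls or restarts the period.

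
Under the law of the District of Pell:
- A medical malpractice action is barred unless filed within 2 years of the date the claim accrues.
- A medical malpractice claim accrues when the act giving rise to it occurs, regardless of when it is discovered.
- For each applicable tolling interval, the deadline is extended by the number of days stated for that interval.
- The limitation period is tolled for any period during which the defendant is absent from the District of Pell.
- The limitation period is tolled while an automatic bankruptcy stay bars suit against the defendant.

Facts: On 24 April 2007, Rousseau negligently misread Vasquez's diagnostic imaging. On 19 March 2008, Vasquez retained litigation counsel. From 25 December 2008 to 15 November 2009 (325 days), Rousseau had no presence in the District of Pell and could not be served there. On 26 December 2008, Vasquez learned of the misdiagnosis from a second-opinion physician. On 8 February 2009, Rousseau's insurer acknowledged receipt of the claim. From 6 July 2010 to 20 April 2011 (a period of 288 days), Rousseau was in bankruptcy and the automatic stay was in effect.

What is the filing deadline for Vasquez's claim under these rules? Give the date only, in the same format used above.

15 March 2010

Because the rule ties accrual to occurrence, the claim accrued on 24 April 2007, not on the 26 December 2008 discovery date.
The untolled deadline — 2 years after 24 April 2007 — is 24 April 2009.
The defendant's absence from the jurisdiction from 25 December 2008 to 15 November 2009 tolled the period for 325 days, extending the deadline to 15 March 2010.
The automatic bankruptcy stay from 6 July 2010 to 20 April 2011 began after the period had already run on 15 March 2010, so it has no tolling effect.
None of the other events listed affects the running of the period under the stated rules.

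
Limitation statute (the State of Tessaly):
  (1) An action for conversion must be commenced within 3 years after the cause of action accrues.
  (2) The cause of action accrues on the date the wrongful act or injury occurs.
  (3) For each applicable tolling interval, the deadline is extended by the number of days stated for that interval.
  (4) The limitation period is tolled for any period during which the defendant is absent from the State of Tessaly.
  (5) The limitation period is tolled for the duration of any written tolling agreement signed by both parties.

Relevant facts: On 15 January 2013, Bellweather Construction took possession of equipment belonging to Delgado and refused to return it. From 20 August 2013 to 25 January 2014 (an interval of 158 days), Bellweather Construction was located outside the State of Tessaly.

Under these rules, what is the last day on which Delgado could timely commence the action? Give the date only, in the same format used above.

The cause of action accrued on 15 January 2013, the date of the act.
The untolled deadline — 3 years after 15 January 2013 — is 15 January 2016.
The period was tolled for 158 days by the defendant's absence from the jurisdiction (20 August 2013 to 25 January 2014), pushing the deadline to 21 June 2016.

21 June 2016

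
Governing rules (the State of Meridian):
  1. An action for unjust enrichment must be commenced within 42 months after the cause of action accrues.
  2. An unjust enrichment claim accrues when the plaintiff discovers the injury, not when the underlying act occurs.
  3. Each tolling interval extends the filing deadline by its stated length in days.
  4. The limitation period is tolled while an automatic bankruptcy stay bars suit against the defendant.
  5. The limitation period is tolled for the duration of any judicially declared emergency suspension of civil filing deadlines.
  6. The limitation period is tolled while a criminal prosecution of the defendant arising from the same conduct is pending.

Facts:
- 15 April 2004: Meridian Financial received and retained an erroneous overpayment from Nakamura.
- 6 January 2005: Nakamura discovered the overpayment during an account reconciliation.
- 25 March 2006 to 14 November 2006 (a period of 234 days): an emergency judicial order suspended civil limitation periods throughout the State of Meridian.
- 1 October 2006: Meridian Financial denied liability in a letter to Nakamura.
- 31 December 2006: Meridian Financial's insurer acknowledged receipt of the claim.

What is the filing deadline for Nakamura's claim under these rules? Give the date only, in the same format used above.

Under the discovery rule, the claim accrued on 6 January 2005, when Nakamura discovered the injury — not on the 15 April 2004 date of the underlying act.
42 months from 6 January 2005 is 6 July 2008.
Because the emergency suspension of filing deadlines ran from 25 March 2006 to 14 November 2006, the deadline is extended by 234 days to 25 February 2009.
None of the other events listed affects the running of the period under the stated rules.

25 February 2009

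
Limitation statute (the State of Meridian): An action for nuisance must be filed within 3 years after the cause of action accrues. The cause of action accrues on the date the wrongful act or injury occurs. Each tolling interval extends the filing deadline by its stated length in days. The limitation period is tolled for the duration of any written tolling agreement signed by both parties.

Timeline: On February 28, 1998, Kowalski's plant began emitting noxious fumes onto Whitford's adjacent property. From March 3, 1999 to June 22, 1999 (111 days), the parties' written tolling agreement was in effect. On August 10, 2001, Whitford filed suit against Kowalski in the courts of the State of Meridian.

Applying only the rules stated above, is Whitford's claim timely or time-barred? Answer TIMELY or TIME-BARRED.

The limitation period began to run on February 28, 1998.
3 years from February 28, 1998 is February 28, 2001.
The written tolling agreement from March 3, 1999 to June 22, 1999 tolled the period for 111 days, extending the deadline to June 19, 2001.
Filing on August 10, 2001 missed the June 19, 2001 deadline — the action is time-barred.

TIME-BARRED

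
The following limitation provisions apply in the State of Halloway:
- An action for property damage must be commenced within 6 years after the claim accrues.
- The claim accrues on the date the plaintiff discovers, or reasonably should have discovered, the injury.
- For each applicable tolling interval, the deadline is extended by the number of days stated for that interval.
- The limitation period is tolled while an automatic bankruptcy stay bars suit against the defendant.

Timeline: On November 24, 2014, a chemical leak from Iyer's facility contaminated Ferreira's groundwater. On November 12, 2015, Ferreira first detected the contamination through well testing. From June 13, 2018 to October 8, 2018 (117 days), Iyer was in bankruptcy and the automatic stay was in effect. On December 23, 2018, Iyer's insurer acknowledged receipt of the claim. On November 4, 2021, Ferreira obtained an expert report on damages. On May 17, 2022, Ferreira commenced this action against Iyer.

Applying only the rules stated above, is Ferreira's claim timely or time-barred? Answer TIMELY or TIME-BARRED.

TIME-BARRED

Accrual is tied to discovery, so the period began on November 12, 2015 rather than on November 24, 2014 when the act occurred.
Adding the 6 years base period to November 12, 2015 gives a deadline of November 12, 2021, before any tolling.
The period was tolled for 117 days by the automatic bankruptcy stay (June 13, 2018 to October 8, 2018), pushing the deadline to March 9, 2022.
The other events in the timeline have no effect on the limitation period under the stated rules.
Ferreira filed on May 17, 2022, after the March 9, 2022 deadline, so the action is time-barred.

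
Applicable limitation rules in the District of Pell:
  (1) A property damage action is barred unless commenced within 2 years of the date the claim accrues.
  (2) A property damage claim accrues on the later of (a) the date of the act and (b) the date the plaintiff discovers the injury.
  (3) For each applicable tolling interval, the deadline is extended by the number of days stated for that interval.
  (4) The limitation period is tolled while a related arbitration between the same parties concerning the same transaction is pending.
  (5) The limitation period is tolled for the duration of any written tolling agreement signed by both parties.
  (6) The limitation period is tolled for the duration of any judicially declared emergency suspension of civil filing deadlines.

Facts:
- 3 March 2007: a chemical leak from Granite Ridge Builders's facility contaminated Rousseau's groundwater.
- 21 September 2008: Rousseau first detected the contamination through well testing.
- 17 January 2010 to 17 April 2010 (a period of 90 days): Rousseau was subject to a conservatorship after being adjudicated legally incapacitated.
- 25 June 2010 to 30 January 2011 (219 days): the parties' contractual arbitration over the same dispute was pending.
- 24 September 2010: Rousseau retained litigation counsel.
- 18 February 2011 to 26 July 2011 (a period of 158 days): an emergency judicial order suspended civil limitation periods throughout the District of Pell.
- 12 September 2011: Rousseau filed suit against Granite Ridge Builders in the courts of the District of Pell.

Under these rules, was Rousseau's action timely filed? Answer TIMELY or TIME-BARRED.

TIMELY

Taking the later of the act (3 March 2007) and discovery (21 September 2008), the claim accrued on 21 September 2008.
2 years from 21 September 2008 is 21 September 2010.
The period was tolled for 219 days by the pending related arbitration (25 June 2010 to 30 January 2011), pushing the deadline to 28 April 2011.
The period was tolled for 158 days by the emergency suspension of filing deadlines (18 February 2011 to 26 July 2011), pushing the deadline to 3 October 2011.
No stated provision tolls the period for the plaintiff's incapacity, so the interval from 17 January 2010 to 17 April 2010 has no effect on the deadline.
None of the other events listed affects the running of the period under the stated rules.
Rousseau filed on 12 September 2011, before the 3 October 2011 deadline, so the action is timely.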